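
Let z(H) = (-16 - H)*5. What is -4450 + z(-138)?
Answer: -3840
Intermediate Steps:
z(H) = -80 - 5*H
-4450 + z(-138) = -4450 + (-80 - 5*(-138)) = -4450 + (-80 + 690) = -4450 + 610 = -3840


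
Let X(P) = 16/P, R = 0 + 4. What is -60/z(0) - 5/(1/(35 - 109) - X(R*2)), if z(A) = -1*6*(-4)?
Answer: -5/298 ≈ -0.016779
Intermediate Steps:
R = 4
z(A) = 24 (z(A) = -6*(-4) = 24)
-60/z(0) - 5/(1/(35 - 109) - X(R*2)) = -60/24 - 5/(1/(35 - 109) - 16/(4*2)) = -60*1/24 - 5/(1/(-74) - 16/8) = -5/2 - 5/(-1/74 - 16/8) = -5/2 - 5/(-1/74 - 1*2) = -5/2 - 5/(-1/74 - 2) = -5/2 - 5/(-149/74) = -5/2 - 5*(-74/149) = -5/2 + 370/149 = -5/298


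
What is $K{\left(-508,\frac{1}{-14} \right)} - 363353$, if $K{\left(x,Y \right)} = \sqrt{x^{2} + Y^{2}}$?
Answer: $-363353 + \frac{\sqrt{50580545}}{14} \approx -3.6285 \cdot 10^{5}$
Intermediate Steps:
$K{\left(x,Y \right)} = \sqrt{Y^{2} + x^{2}}$
$K{\left(-508,\frac{1}{-14} \right)} - 363353 = \sqrt{\left(\frac{1}{-14}\right)^{2} + \left(-508\right)^{2}} - 363353 = \sqrt{\left(- \frac{1}{14}\right)^{2} + 258064} - 363353 = \sqrt{\frac{1}{196} + 258064} - 363353 = \sqrt{\frac{50580545}{196}} - 363353 = \frac{\sqrt{50580545}}{14} - 363353 = -363353 + \frac{\sqrt{50580545}}{14}$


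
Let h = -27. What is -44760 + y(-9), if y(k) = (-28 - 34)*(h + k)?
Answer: -42528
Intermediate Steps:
y(k) = 1674 - 62*k (y(k) = (-28 - 34)*(-27 + k) = -62*(-27 + k) = 1674 - 62*k)
-44760 + y(-9) = -44760 + (1674 - 62*(-9)) = -44760 + (1674 + 558) = -44760 + 2232 = -42528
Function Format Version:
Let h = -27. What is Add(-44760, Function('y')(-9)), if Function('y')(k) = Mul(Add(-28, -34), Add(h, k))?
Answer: -42528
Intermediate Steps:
Function('y')(k) = Add(1674, Mul(-62, k)) (Function('y')(k) = Mul(Add(-28, -34), Add(-27, k)) = Mul(-62, Add(-27, k)) = Add(1674, Mul(-62, k)))
Add(-44760, Function('y')(-9)) = Add(-44760, Add(1674, Mul(-62, -9))) = Add(-44760, Add(1674, 558)) = Add(-44760, 2232) = -42528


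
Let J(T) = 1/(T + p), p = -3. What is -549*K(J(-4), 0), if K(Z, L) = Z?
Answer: 549/7 ≈ 78.429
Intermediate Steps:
J(T) = 1/(-3 + T) (J(T) = 1/(T - 3) = 1/(-3 + T))
-549*K(J(-4), 0) = -549/(-3 - 4) = -549/(-7) = -549*(-⅐) = 549/7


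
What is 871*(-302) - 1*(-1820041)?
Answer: 1556999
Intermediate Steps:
871*(-302) - 1*(-1820041) = -263042 + 1820041 = 1556999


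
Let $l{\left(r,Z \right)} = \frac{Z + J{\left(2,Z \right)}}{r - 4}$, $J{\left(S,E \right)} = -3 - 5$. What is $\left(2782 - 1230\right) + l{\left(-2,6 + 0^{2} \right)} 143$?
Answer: $\frac{4799}{3} \approx 1599.7$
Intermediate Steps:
$J{\left(S,E \right)} = -8$
$l{\left(r,Z \right)} = \frac{-8 + Z}{-4 + r}$ ($l{\left(r,Z \right)} = \frac{Z - 8}{r - 4} = \frac{-8 + Z}{-4 + r}$)
$\left(2782 - 1230\right) + l{\left(-2,6 + 0^{2} \right)} 143 = \left(2782 - 1230\right) + \frac{-8 + \left(6 + 0^{2}\right)}{-4 - 2} \cdot 143 = 1552 + \frac{-8 + \left(6 + 0\right)}{-6} \cdot 143 = 1552 + - \frac{-8 + 6}{6} \cdot 143 = 1552 + \left(- \frac{1}{6}\right) \left(-2\right) 143 = 1552 + \frac{1}{3} \cdot 143 = 1552 + \frac{143}{3} = \frac{4799}{3}$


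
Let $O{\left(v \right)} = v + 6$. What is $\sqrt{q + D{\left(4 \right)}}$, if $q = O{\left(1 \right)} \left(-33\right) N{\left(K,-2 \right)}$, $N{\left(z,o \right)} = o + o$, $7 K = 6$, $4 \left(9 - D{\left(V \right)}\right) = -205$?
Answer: $\frac{\sqrt{3937}}{2} \approx 31.373$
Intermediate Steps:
$D{\left(V \right)} = \frac{241}{4}$ ($D{\left(V \right)} = 9 - - \frac{205}{4} = 9 + \frac{205}{4} = \frac{241}{4}$)
$K = \frac{6}{7}$ ($K = \frac{1}{7} \cdot 6 = \frac{6}{7} \approx 0.85714$)
$N{\left(z,o \right)} = 2 o$
$O{\left(v \right)} = 6 + v$
$q = 924$ ($q = \left(6 + 1\right) \left(-33\right) 2 \left(-2\right) = 7 \left(-33\right) \left(-4\right) = \left(-231\right) \left(-4\right) = 924$)
$\sqrt{q + D{\left(4 \right)}} = \sqrt{924 + \frac{241}{4}} = \sqrt{\frac{3937}{4}} = \frac{\sqrt{3937}}{2}$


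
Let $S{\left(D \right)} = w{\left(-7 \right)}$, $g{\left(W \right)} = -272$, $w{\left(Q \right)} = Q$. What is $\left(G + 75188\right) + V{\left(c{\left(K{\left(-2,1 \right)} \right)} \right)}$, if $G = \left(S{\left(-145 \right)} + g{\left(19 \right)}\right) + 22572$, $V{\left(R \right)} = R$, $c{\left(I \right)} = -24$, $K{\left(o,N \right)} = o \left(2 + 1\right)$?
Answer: $97457$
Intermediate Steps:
$S{\left(D \right)} = -7$
$K{\left(o,N \right)} = 3 o$ ($K{\left(o,N \right)} = o 3 = 3 o$)
$G = 22293$ ($G = \left(-7 - 272\right) + 22572 = -279 + 22572 = 22293$)
$\left(G + 75188\right) + V{\left(c{\left(K{\left(-2,1 \right)} \right)} \right)} = \left(22293 + 75188\right) - 24 = 97481 - 24 = 97457$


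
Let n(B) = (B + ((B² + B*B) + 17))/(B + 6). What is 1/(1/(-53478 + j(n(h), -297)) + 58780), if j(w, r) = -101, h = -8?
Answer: 53579/3149373619 ≈ 1.7013e-5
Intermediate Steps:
n(B) = (17 + B + 2*B²)/(6 + B) (n(B) = (B + ((B² + B²) + 17))/(6 + B) = (B + (2*B² + 17))/(6 + B) = (B + (17 + 2*B²))/(6 + B) = (17 + B + 2*B²)/(6 + B))
1/(1/(-53478 + j(n(h), -297)) + 58780) = 1/(1/(-53478 - 101) + 58780) = 1/(1/(-53579) + 58780) = 1/(-1/53579 + 58780) = 1/(3149373619/53579) = 53579/3149373619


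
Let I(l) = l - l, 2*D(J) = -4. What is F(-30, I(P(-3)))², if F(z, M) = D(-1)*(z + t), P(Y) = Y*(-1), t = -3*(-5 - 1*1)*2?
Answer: 144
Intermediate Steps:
D(J) = -2 (D(J) = (½)*(-4) = -2)
t = 36 (t = -3*(-5 - 1)*2 = -3*(-6)*2 = 18*2 = 36)
P(Y) = -Y
I(l) = 0
F(z, M) = -72 - 2*z (F(z, M) = -2*(z + 36) = -2*(36 + z) = -72 - 2*z)
F(-30, I(P(-3)))² = (-72 - 2*(-30))² = (-72 + 60)² = (-12)² = 144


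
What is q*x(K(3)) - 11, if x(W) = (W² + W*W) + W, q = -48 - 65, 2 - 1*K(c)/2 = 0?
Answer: -4079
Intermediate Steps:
K(c) = 4 (K(c) = 4 - 2*0 = 4 + 0 = 4)
q = -113
x(W) = W + 2*W² (x(W) = (W² + W²) + W = 2*W² + W = W + 2*W²)
q*x(K(3)) - 11 = -452*(1 + 2*4) - 11 = -452*(1 + 8) - 11 = -452*9 - 11 = -113*36 - 11 = -4068 - 11 = -4079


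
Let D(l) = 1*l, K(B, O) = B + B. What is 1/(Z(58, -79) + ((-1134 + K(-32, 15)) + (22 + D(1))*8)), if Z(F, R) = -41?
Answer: -1/1055 ≈ -0.00094787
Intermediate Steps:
K(B, O) = 2*B
D(l) = l
1/(Z(58, -79) + ((-1134 + K(-32, 15)) + (22 + D(1))*8)) = 1/(-41 + ((-1134 + 2*(-32)) + (22 + 1)*8)) = 1/(-41 + ((-1134 - 64) + 23*8)) = 1/(-41 + (-1198 + 184)) = 1/(-41 - 1014) = 1/(-1055) = -1/1055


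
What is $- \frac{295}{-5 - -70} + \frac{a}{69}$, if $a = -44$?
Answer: $- \frac{4643}{897} \approx -5.1761$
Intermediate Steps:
$- \frac{295}{-5 - -70} + \frac{a}{69} = - \frac{295}{-5 - -70} - \frac{44}{69} = - \frac{295}{-5 + 70} - \frac{44}{69} = - \frac{295}{65} - \frac{44}{69} = \left(-295\right) \frac{1}{65} - \frac{44}{69} = - \frac{59}{13} - \frac{44}{69} = - \frac{4643}{897}$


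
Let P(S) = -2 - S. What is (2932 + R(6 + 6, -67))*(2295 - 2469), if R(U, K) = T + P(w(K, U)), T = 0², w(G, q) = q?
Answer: -507732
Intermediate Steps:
T = 0
R(U, K) = -2 - U (R(U, K) = 0 + (-2 - U) = -2 - U)
(2932 + R(6 + 6, -67))*(2295 - 2469) = (2932 + (-2 - (6 + 6)))*(2295 - 2469) = (2932 + (-2 - 1*12))*(-174) = (2932 + (-2 - 12))*(-174) = (2932 - 14)*(-174) = 2918*(-174) = -507732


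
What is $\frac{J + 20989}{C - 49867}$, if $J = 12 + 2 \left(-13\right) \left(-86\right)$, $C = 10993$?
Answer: $- \frac{1223}{2046} \approx -0.59775$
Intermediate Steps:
$J = 2248$ ($J = 12 - -2236 = 12 + 2236 = 2248$)
$\frac{J + 20989}{C - 49867} = \frac{2248 + 20989}{10993 - 49867} = \frac{23237}{-38874} = 23237 \left(- \frac{1}{38874}\right) = - \frac{1223}{2046}$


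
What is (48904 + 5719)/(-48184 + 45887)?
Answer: -54623/2297 ≈ -23.780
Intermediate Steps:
(48904 + 5719)/(-48184 + 45887) = 54623/(-2297) = 54623*(-1/2297) = -54623/2297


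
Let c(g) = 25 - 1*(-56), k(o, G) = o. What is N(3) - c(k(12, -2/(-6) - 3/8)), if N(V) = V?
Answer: -78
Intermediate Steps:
c(g) = 81 (c(g) = 25 + 56 = 81)
N(3) - c(k(12, -2/(-6) - 3/8)) = 3 - 1*81 = 3 - 81 = -78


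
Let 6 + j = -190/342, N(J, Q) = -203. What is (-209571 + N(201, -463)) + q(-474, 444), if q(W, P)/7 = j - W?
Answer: -1858517/9 ≈ -2.0650e+5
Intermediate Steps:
j = -59/9 (j = -6 - 190/342 = -6 - 190*1/342 = -6 - 5/9 = -59/9 ≈ -6.5556)
q(W, P) = -413/9 - 7*W (q(W, P) = 7*(-59/9 - W) = -413/9 - 7*W)
(-209571 + N(201, -463)) + q(-474, 444) = (-209571 - 203) + (-413/9 - 7*(-474)) = -209774 + (-413/9 + 3318) = -209774 + 29449/9 = -1858517/9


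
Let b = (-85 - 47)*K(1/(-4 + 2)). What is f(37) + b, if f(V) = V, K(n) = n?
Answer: 103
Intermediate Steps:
b = 66 (b = (-85 - 47)/(-4 + 2) = -132/(-2) = -132*(-1/2) = 66)
f(37) + b = 37 + 66 = 103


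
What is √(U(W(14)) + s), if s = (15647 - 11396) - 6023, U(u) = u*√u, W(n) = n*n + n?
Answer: √(-1772 + 210*√210) ≈ 35.654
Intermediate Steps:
W(n) = n + n² (W(n) = n² + n = n + n²)
U(u) = u^(3/2)
s = -1772 (s = 4251 - 6023 = -1772)
√(U(W(14)) + s) = √((14*(1 + 14))^(3/2) - 1772) = √((14*15)^(3/2) - 1772) = √(210^(3/2) - 1772) = √(210*√210 - 1772) = √(-1772 + 210*√210)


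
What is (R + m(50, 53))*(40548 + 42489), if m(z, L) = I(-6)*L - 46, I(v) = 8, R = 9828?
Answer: 847475622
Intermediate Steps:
m(z, L) = -46 + 8*L (m(z, L) = 8*L - 46 = -46 + 8*L)
(R + m(50, 53))*(40548 + 42489) = (9828 + (-46 + 8*53))*(40548 + 42489) = (9828 + (-46 + 424))*83037 = (9828 + 378)*83037 = 10206*83037 = 847475622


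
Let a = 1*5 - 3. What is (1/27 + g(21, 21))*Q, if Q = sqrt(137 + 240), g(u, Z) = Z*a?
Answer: 1135*sqrt(377)/27 ≈ 816.21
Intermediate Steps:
a = 2 (a = 5 - 3 = 2)
g(u, Z) = 2*Z (g(u, Z) = Z*2 = 2*Z)
Q = sqrt(377) ≈ 19.416
(1/27 + g(21, 21))*Q = (1/27 + 2*21)*sqrt(377) = (1/27 + 42)*sqrt(377) = 1135*sqrt(377)/27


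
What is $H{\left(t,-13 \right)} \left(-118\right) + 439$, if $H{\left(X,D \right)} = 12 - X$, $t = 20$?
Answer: $1383$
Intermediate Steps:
$H{\left(t,-13 \right)} \left(-118\right) + 439 = \left(12 - 20\right) \left(-118\right) + 439 = \left(-8\right) \left(-118\right) + 439 = 944 + 439 = 1383$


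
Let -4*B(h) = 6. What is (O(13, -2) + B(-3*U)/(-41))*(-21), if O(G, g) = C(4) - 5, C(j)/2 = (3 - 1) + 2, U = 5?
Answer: -5229/82 ≈ -63.768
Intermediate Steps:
B(h) = -3/2 (B(h) = -1/4*6 = -3/2)
C(j) = 8 (C(j) = 2*((3 - 1) + 2) = 2*(2 + 2) = 2*4 = 8)
O(G, g) = 3 (O(G, g) = 8 - 5 = 3)
(O(13, -2) + B(-3*U)/(-41))*(-21) = (3 - 3/2/(-41))*(-21) = (3 - 3/2*(-1/41))*(-21) = (3 + 3/82)*(-21) = (249/82)*(-21) = -5229/82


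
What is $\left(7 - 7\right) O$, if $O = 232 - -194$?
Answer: $0$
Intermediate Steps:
$O = 426$ ($O = 232 + 194 = 426$)
$\left(7 - 7\right) O = \left(7 - 7\right) 426 = 0 \cdot 426 = 0$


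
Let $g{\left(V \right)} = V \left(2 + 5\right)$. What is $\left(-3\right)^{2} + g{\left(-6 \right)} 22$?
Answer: $-915$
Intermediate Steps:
$g{\left(V \right)} = 7 V$ ($g{\left(V \right)} = V 7 = 7 V$)
$\left(-3\right)^{2} + g{\left(-6 \right)} 22 = \left(-3\right)^{2} + 7 \left(-6\right) 22 = 9 - 924 = -915$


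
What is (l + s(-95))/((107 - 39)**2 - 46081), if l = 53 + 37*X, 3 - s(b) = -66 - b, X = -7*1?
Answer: 232/41457 ≈ 0.0055962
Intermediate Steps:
X = -7
s(b) = 69 + b (s(b) = 3 - (-66 - b) = 3 + (66 + b) = 69 + b)
l = -206 (l = 53 + 37*(-7) = 53 - 259 = -206)
(l + s(-95))/((107 - 39)**2 - 46081) = (-206 + (69 - 95))/((107 - 39)**2 - 46081) = (-206 - 26)/(68**2 - 46081) = -232/(4624 - 46081) = -232/(-41457) = -232*(-1/41457) = 232/41457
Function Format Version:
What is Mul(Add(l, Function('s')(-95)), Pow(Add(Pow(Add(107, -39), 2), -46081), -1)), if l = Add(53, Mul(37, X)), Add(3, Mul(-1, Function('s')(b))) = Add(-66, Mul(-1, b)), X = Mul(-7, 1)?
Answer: Rational(232, 41457) ≈ 0.0055962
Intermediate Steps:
X = -7
Function('s')(b) = Add(69, b) (Function('s')(b) = Add(3, Mul(-1, Add(-66, Mul(-1, b)))) = Add(3, Add(66, b)) = Add(69, b))
l = -206 (l = Add(53, Mul(37, -7)) = Add(53, -259) = -206)
Mul(Add(l, Function('s')(-95)), Pow(Add(Pow(Add(107, -39), 2), -46081), -1)) = Mul(Add(-206, Add(69, -95)), Pow(Add(Pow(Add(107, -39), 2), -46081), -1)) = Mul(Add(-206, -26), Pow(Add(Pow(68, 2), -46081), -1)) = Mul(-232, Pow(Add(4624, -46081), -1)) = Mul(-232, Pow(-41457, -1)) = Mul(-232, Rational(-1, 41457)) = Rational(232, 41457)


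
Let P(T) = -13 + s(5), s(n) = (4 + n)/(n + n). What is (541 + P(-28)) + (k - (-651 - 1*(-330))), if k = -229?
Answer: 6209/10 ≈ 620.90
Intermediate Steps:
s(n) = (4 + n)/(2*n) (s(n) = (4 + n)/((2*n)) = (4 + n)*(1/(2*n)) = (4 + n)/(2*n))
P(T) = -121/10 (P(T) = -13 + (1/2)*(4 + 5)/5 = -13 + (1/2)*(1/5)*9 = -13 + 9/10 = -121/10)
(541 + P(-28)) + (k - (-651 - 1*(-330))) = (541 - 121/10) + (-229 - (-651 - 1*(-330))) = 5289/10 + (-229 - (-651 + 330)) = 5289/10 + (-229 - 1*(-321)) = 5289/10 + (-229 + 321) = 5289/10 + 92 = 6209/10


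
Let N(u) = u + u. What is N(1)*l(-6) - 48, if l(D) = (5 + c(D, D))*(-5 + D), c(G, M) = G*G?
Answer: -950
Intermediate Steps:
N(u) = 2*u
c(G, M) = G²
l(D) = (-5 + D)*(5 + D²) (l(D) = (5 + D²)*(-5 + D) = (-5 + D)*(5 + D²))
N(1)*l(-6) - 48 = (2*1)*(-25 + (-6)³ - 5*(-6)² + 5*(-6)) - 48 = 2*(-25 - 216 - 5*36 - 30) - 48 = 2*(-25 - 216 - 180 - 30) - 48 = 2*(-451) - 48 = -902 - 48 = -950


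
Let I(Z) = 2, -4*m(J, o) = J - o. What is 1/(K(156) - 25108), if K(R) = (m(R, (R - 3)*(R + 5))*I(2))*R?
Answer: 1/1884098 ≈ 5.3076e-7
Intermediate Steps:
m(J, o) = -J/4 + o/4 (m(J, o) = -(J - o)/4 = -J/4 + o/4)
K(R) = R*(-R/2 + (-3 + R)*(5 + R)/2) (K(R) = ((-R/4 + ((R - 3)*(R + 5))/4)*2)*R = ((-R/4 + ((-3 + R)*(5 + R))/4)*2)*R = ((-R/4 + (-3 + R)*(5 + R)/4)*2)*R = (-R/2 + (-3 + R)*(5 + R)/2)*R = R*(-R/2 + (-3 + R)*(5 + R)/2))
1/(K(156) - 25108) = 1/((½)*156*(-15 + 156 + 156²) - 25108) = 1/((½)*156*(-15 + 156 + 24336) - 25108) = 1/((½)*156*24477 - 25108) = 1/(1909206 - 25108) = 1/1884098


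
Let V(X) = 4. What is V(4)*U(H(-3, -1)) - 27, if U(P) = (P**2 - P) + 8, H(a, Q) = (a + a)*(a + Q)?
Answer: 2213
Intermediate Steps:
H(a, Q) = 2*a*(Q + a) (H(a, Q) = (2*a)*(Q + a) = 2*a*(Q + a))
U(P) = 8 + P**2 - P
V(4)*U(H(-3, -1)) - 27 = 4*(8 + (2*(-3)*(-1 - 3))**2 - 2*(-3)*(-1 - 3)) - 27 = 4*(8 + (2*(-3)*(-4))**2 - 2*(-3)*(-4)) - 27 = 4*(8 + 24**2 - 1*24) - 27 = 4*(8 + 576 - 24) - 27 = 4*560 - 27 = 2240 - 27 = 2213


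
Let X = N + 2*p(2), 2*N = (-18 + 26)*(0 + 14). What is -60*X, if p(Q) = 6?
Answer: -4080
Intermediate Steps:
N = 56 (N = ((-18 + 26)*(0 + 14))/2 = (8*14)/2 = (½)*112 = 56)
X = 68 (X = 56 + 2*6 = 56 + 12 = 68)
-60*X = -60*68 = -4080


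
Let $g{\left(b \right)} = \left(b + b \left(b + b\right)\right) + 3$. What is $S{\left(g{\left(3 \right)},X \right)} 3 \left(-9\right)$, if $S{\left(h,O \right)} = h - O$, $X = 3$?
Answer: $-567$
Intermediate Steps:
$g{\left(b \right)} = 3 + b + 2 b^{2}$ ($g{\left(b \right)} = \left(b + b 2 b\right) + 3 = \left(b + 2 b^{2}\right) + 3 = 3 + b + 2 b^{2}$)
$S{\left(g{\left(3 \right)},X \right)} 3 \left(-9\right) = \left(\left(3 + 3 + 2 \cdot 3^{2}\right) - 3\right) 3 \left(-9\right) = \left(\left(3 + 3 + 2 \cdot 9\right) - 3\right) 3 \left(-9\right) = \left(\left(3 + 3 + 18\right) - 3\right) 3 \left(-9\right) = \left(24 - 3\right) 3 \left(-9\right) = 21 \cdot 3 \left(-9\right) = 63 \left(-9\right) = -567$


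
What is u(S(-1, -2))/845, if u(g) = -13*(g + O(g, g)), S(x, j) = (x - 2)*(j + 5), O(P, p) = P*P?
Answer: -72/65 ≈ -1.1077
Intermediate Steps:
O(P, p) = P**2
S(x, j) = (-2 + x)*(5 + j)
u(g) = -13*g - 13*g**2 (u(g) = -13*(g + g**2) = -13*g - 13*g**2)
u(S(-1, -2))/845 = (13*(-10 - 2*(-2) + 5*(-1) - 2*(-1))*(-1 - (-10 - 2*(-2) + 5*(-1) - 2*(-1))))/845 = (13*(-10 + 4 - 5 + 2)*(-1 - (-10 + 4 - 5 + 2)))*(1/845) = (13*(-9)*(-1 - 1*(-9)))*(1/845) = (13*(-9)*(-1 + 9))*(1/845) = (13*(-9)*8)*(1/845) = -936*1/845 = -72/65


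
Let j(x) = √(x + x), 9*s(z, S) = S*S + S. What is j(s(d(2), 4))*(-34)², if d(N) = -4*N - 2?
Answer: 2312*√10/3 ≈ 2437.1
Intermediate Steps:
d(N) = -2 - 4*N
s(z, S) = S/9 + S²/9 (s(z, S) = (S*S + S)/9 = (S² + S)/9 = (S + S²)/9 = S/9 + S²/9)
j(x) = √2*√x (j(x) = √(2*x) = √2*√x)
j(s(d(2), 4))*(-34)² = (√2*√((⅑)*4*(1 + 4)))*(-34)² = (√2*√((⅑)*4*5))*1156 = (√2*√(20/9))*1156 = (√2*(2*√5/3))*1156 = (2*√10/3)*1156 = 2312*√10/3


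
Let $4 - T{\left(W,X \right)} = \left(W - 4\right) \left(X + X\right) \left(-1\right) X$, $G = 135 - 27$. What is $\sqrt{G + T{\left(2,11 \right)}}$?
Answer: $2 i \sqrt{93} \approx 19.287 i$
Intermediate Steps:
$G = 108$ ($G = 135 - 27 = 108$)
$T{\left(W,X \right)} = 4 + 2 X^{2} \left(-4 + W\right)$ ($T{\left(W,X \right)} = 4 - \left(W - 4\right) \left(X + X\right) \left(-1\right) X = 4 - \left(-4 + W\right) 2 X \left(-1\right) X = 4 - 2 X \left(-4 + W\right) \left(-1\right) X = 4 - - 2 X \left(-4 + W\right) X = 4 - - 2 X^{2} \left(-4 + W\right) = 4 + 2 X^{2} \left(-4 + W\right)$)
$\sqrt{G + T{\left(2,11 \right)}} = \sqrt{108 + \left(4 - 8 \cdot 11^{2} + 2 \cdot 2 \cdot 11^{2}\right)} = \sqrt{108 + \left(4 - 968 + 2 \cdot 2 \cdot 121\right)} = \sqrt{108 + \left(4 - 968 + 484\right)} = \sqrt{108 - 480} = \sqrt{-372} = 2 i \sqrt{93}$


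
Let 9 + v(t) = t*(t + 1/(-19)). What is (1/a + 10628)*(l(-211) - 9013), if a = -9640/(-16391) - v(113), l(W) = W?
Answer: -389366036040407288/3971798697 ≈ -9.8033e+7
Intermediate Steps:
v(t) = -9 + t*(-1/19 + t) (v(t) = -9 + t*(t + 1/(-19)) = -9 + t*(t - 1/19) = -9 + t*(-1/19 + t))
a = -3971798697/311429 (a = -9640/(-16391) - (-9 + 113² - 1/19*113) = -9640*(-1/16391) - (-9 + 12769 - 113/19) = 9640/16391 - 1*242327/19 = 9640/16391 - 242327/19 = -3971798697/311429 ≈ -12753.)
(1/a + 10628)*(l(-211) - 9013) = (1/(-3971798697/311429) + 10628)*(-211 - 9013) = (-311429/3971798697 + 10628)*(-9224) = (42212276240287/3971798697)*(-9224) = -389366036040407288/3971798697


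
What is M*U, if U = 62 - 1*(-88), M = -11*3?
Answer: -4950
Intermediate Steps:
M = -33
U = 150 (U = 62 + 88 = 150)
M*U = -33*150 = -4950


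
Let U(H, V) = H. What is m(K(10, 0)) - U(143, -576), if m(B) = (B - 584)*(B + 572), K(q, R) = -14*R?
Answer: -334191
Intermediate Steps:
m(B) = (-584 + B)*(572 + B)
m(K(10, 0)) - U(143, -576) = (-334048 + (-14*0)² - (-168)*0) - 1*143 = (-334048 + 0² - 12*0) - 143 = (-334048 + 0 + 0) - 143 = -334048 - 143 = -334191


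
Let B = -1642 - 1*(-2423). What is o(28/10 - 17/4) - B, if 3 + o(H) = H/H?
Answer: -783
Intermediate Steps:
o(H) = -2 (o(H) = -3 + H/H = -3 + 1 = -2)
B = 781 (B = -1642 + 2423 = 781)
o(28/10 - 17/4) - B = -2 - 1*781 = -2 - 781 = -783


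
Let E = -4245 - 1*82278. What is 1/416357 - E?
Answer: 36024456712/416357 ≈ 86523.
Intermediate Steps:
E = -86523 (E = -4245 - 82278 = -86523)
1/416357 - E = 1/416357 - 1*(-86523) = 1/416357 + 86523 = 36024456712/416357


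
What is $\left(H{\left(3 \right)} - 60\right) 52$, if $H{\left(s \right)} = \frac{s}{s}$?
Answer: $-3068$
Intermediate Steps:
$H{\left(s \right)} = 1$
$\left(H{\left(3 \right)} - 60\right) 52 = \left(1 - 60\right) 52 = \left(-59\right) 52 = -3068$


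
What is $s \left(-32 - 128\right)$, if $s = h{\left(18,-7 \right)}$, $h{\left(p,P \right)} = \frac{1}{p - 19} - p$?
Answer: $3040$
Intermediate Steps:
$h{\left(p,P \right)} = \frac{1}{-19 + p} - p$
$s = -19$ ($s = \frac{1 - 18^{2} + 19 \cdot 18}{-19 + 18} = \frac{1 - 324 + 342}{-1} = - (1 - 324 + 342) = \left(-1\right) 19 = -19$)
$s \left(-32 - 128\right) = - 19 \left(-32 - 128\right) = \left(-19\right) \left(-160\right) = 3040$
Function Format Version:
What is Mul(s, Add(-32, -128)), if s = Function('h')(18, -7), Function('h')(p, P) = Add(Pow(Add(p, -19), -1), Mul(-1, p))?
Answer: 3040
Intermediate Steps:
Function('h')(p, P) = Add(Pow(Add(-19, p), -1), Mul(-1, p))
s = -19 (s = Mul(Pow(Add(-19, 18), -1), Add(1, Mul(-1, Pow(18, 2)), Mul(19, 18))) = Mul(Pow(-1, -1), Add(1, Mul(-1, 324), 342)) = Mul(-1, Add(1, -324, 342)) = Mul(-1, 19) = -19)
Mul(s, Add(-32, -128)) = Mul(-19, Add(-32, -128)) = Mul(-19, -160) = 3040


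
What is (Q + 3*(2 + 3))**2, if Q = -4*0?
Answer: 225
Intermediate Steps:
Q = 0
(Q + 3*(2 + 3))**2 = (0 + 3*(2 + 3))**2 = (0 + 3*5)**2 = (0 + 15)**2 = 15**2 = 225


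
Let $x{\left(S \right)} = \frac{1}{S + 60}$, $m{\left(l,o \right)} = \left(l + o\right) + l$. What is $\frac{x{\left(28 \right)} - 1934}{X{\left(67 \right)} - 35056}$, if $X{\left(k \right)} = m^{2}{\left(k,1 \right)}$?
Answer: $\frac{170191}{1481128} \approx 0.11491$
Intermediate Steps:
$m{\left(l,o \right)} = o + 2 l$
$x{\left(S \right)} = \frac{1}{60 + S}$
$X{\left(k \right)} = \left(1 + 2 k\right)^{2}$
$\frac{x{\left(28 \right)} - 1934}{X{\left(67 \right)} - 35056} = \frac{\frac{1}{60 + 28} - 1934}{\left(1 + 2 \cdot 67\right)^{2} - 35056} = \frac{\frac{1}{88} - 1934}{\left(1 + 134\right)^{2} - 35056} = \frac{\frac{1}{88} - 1934}{135^{2} - 35056} = - \frac{170191}{88 \left(18225 - 35056\right)} = - \frac{170191}{88 \left(-16831\right)} = \left(- \frac{170191}{88}\right) \left(- \frac{1}{16831}\right) = \frac{170191}{1481128}$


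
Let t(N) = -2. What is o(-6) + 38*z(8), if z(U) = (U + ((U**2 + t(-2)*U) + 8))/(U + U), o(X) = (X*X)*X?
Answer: -64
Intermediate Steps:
o(X) = X**3 (o(X) = X**2*X = X**3)
z(U) = (8 + U**2 - U)/(2*U) (z(U) = (U + ((U**2 - 2*U) + 8))/(U + U) = (U + (8 + U**2 - 2*U))/((2*U)) = (8 + U**2 - U)*(1/(2*U)) = (8 + U**2 - U)/(2*U))
o(-6) + 38*z(8) = (-6)**3 + 38*((1/2)*(8 + 8*(-1 + 8))/8) = -216 + 38*((1/2)*(1/8)*(8 + 8*7)) = -216 + 38*((1/2)*(1/8)*(8 + 56)) = -216 + 38*((1/2)*(1/8)*64) = -216 + 38*4 = -216 + 152 = -64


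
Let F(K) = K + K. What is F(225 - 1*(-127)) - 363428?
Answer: -362724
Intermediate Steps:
F(K) = 2*K
F(225 - 1*(-127)) - 363428 = 2*(225 - 1*(-127)) - 363428 = 2*(225 + 127) - 363428 = 2*352 - 363428 = 704 - 363428 = -362724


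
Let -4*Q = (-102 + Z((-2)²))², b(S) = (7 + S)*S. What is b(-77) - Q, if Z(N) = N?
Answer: 7791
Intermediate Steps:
b(S) = S*(7 + S)
Q = -2401 (Q = -(-102 + (-2)²)²/4 = -(-102 + 4)²/4 = -¼*(-98)² = -¼*9604 = -2401)
b(-77) - Q = -77*(7 - 77) - 1*(-2401) = -77*(-70) + 2401 = 5390 + 2401 = 7791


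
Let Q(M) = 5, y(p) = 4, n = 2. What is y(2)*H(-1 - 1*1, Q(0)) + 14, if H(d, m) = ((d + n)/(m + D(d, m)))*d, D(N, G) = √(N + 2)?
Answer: 14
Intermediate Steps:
D(N, G) = √(2 + N)
H(d, m) = d*(2 + d)/(m + √(2 + d)) (H(d, m) = ((d + 2)/(m + √(2 + d)))*d = ((2 + d)/(m + √(2 + d)))*d = d*(2 + d)/(m + √(2 + d)))
y(2)*H(-1 - 1*1, Q(0)) + 14 = 4*((-1 - 1*1)*(2 + (-1 - 1*1))/(5 + √(2 + (-1 - 1*1)))) + 14 = 4*((-1 - 1)*(2 + (-1 - 1))/(5 + √(2 + (-1 - 1)))) + 14 = 4*(-2*(2 - 2)/(5 + √(2 - 2))) + 14 = 4*(-2*0/(5 + √0)) + 14 = 4*(-2*0/(5 + 0)) + 14 = 4*(-2*0/5) + 14 = 4*(-2*⅕*0) + 14 = 4*0 + 14 = 0 + 14 = 14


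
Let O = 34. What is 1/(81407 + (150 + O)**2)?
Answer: 1/115263 ≈ 8.6758e-6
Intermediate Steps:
1/(81407 + (150 + O)**2) = 1/(81407 + (150 + 34)**2) = 1/(81407 + 184**2) = 1/(81407 + 33856) = 1/115263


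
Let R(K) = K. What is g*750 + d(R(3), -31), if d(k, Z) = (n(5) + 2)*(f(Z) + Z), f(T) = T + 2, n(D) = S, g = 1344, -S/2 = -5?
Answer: 1007280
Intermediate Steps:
S = 10 (S = -2*(-5) = 10)
n(D) = 10
f(T) = 2 + T
d(k, Z) = 24 + 24*Z (d(k, Z) = (10 + 2)*((2 + Z) + Z) = 12*(2 + 2*Z) = 24 + 24*Z)
g*750 + d(R(3), -31) = 1344*750 + (24 + 24*(-31)) = 1008000 + (24 - 744) = 1008000 - 720 = 1007280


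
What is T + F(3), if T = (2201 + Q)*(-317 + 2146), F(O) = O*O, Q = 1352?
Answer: 6498446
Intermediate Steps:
F(O) = O²
T = 6498437 (T = (2201 + 1352)*(-317 + 2146) = 3553*1829 = 6498437)
T + F(3) = 6498437 + 3² = 6498437 + 9 = 6498446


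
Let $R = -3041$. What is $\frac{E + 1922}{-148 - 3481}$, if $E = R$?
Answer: $\frac{1119}{3629} \approx 0.30835$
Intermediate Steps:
$E = -3041$
$\frac{E + 1922}{-148 - 3481} = \frac{-3041 + 1922}{-148 - 3481} = - \frac{1119}{-3629} = \left(-1119\right) \left(- \frac{1}{3629}\right) = \frac{1119}{3629}$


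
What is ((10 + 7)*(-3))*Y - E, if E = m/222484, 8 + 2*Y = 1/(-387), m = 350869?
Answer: 5811517957/28700436 ≈ 202.49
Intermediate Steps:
Y = -3097/774 (Y = -4 + (1/2)/(-387) = -4 + (1/2)*(-1/387) = -4 - 1/774 = -3097/774 ≈ -4.0013)
E = 350869/222484 ≈ 1.5771
((10 + 7)*(-3))*Y - E = ((10 + 7)*(-3))*(-3097/774) - 1*350869/222484 = (17*(-3))*(-3097/774) - 350869/222484 = -51*(-3097/774) - 350869/222484 = 52649/258 - 350869/222484 = 5811517957/28700436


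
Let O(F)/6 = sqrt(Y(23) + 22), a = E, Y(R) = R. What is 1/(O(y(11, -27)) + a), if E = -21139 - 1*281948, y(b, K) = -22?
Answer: -101029/30620575983 - 2*sqrt(5)/10206858661 ≈ -3.2998e-6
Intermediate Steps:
E = -303087 (E = -21139 - 281948 = -303087)
a = -303087
O(F) = 18*sqrt(5) (O(F) = 6*sqrt(23 + 22) = 6*sqrt(45) = 6*(3*sqrt(5)) = 18*sqrt(5))
1/(O(y(11, -27)) + a) = 1/(18*sqrt(5) - 303087) = 1/(-303087 + 18*sqrt(5))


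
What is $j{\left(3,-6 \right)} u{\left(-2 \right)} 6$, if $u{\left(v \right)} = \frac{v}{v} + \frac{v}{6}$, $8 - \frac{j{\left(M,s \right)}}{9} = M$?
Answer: $180$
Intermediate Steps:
$j{\left(M,s \right)} = 72 - 9 M$
$u{\left(v \right)} = 1 + \frac{v}{6}$ ($u{\left(v \right)} = 1 + v \frac{1}{6} = 1 + \frac{v}{6}$)
$j{\left(3,-6 \right)} u{\left(-2 \right)} 6 = \left(72 - 27\right) \left(1 + \frac{1}{6} \left(-2\right)\right) 6 = \left(72 - 27\right) \left(1 - \frac{1}{3}\right) 6 = 45 \cdot \frac{2}{3} \cdot 6 = 30 \cdot 6 = 180$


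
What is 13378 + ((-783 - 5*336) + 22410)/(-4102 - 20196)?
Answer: 325038697/24298 ≈ 13377.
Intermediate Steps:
13378 + ((-783 - 5*336) + 22410)/(-4102 - 20196) = 13378 + ((-783 - 1680) + 22410)/(-24298) = 13378 + (-2463 + 22410)*(-1/24298) = 13378 + 19947*(-1/24298) = 13378 - 19947/24298 = 325038697/24298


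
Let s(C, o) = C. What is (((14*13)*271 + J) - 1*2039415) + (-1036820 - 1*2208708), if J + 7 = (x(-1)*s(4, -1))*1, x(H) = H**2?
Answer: -5235624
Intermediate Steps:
J = -3 (J = -7 + ((-1)**2*4)*1 = -7 + (1*4)*1 = -7 + 4*1 = -7 + 4 = -3)
(((14*13)*271 + J) - 1*2039415) + (-1036820 - 1*2208708) = (((14*13)*271 - 3) - 1*2039415) + (-1036820 - 1*2208708) = ((182*271 - 3) - 2039415) + (-1036820 - 2208708) = ((49322 - 3) - 2039415) - 3245528 = (49319 - 2039415) - 3245528 = -1990096 - 3245528 = -5235624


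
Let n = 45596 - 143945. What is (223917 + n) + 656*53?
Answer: 160336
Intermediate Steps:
n = -98349
(223917 + n) + 656*53 = (223917 - 98349) + 656*53 = 125568 + 34768 = 160336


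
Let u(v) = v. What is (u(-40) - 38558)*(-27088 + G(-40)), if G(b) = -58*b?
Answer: 955995264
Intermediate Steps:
(u(-40) - 38558)*(-27088 + G(-40)) = (-40 - 38558)*(-27088 - 58*(-40)) = -38598*(-27088 + 2320) = -38598*(-24768) = 955995264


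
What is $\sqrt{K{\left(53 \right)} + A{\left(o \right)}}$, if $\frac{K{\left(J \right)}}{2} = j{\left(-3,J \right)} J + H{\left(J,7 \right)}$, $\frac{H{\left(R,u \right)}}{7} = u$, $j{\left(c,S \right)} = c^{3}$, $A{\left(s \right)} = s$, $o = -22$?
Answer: $i \sqrt{2786} \approx 52.783 i$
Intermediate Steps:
$H{\left(R,u \right)} = 7 u$
$K{\left(J \right)} = 98 - 54 J$ ($K{\left(J \right)} = 2 \left(\left(-3\right)^{3} J + 7 \cdot 7\right) = 2 \left(- 27 J + 49\right) = 2 \left(49 - 27 J\right) = 98 - 54 J$)
$\sqrt{K{\left(53 \right)} + A{\left(o \right)}} = \sqrt{\left(98 - 2862\right) - 22} = \sqrt{-2764 - 22} = \sqrt{-2786} = i \sqrt{2786}$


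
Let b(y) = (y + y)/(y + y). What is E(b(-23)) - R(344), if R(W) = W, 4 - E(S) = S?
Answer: -341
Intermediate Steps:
b(y) = 1 (b(y) = (2*y)/((2*y)) = (2*y)*(1/(2*y)) = 1)
E(S) = 4 - S
E(b(-23)) - R(344) = (4 - 1*1) - 1*344 = (4 - 1) - 344 = 3 - 344 = -341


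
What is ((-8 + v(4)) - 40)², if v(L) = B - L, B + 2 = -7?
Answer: 3721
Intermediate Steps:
B = -9 (B = -2 - 7 = -9)
v(L) = -9 - L
((-8 + v(4)) - 40)² = ((-8 + (-9 - 1*4)) - 40)² = ((-8 + (-9 - 4)) - 40)² = ((-8 - 13) - 40)² = (-21 - 40)² = (-61)² = 3721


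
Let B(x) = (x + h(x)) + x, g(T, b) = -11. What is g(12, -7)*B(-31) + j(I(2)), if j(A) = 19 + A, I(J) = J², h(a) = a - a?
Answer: 705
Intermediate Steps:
h(a) = 0
B(x) = 2*x (B(x) = (x + 0) + x = x + x = 2*x)
g(12, -7)*B(-31) + j(I(2)) = -22*(-31) + (19 + 2²) = -11*(-62) + (19 + 4) = 682 + 23 = 705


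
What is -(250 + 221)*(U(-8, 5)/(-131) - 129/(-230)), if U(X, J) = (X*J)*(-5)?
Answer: 13706571/30130 ≈ 454.91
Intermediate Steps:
U(X, J) = -5*J*X (U(X, J) = (J*X)*(-5) = -5*J*X)
-(250 + 221)*(U(-8, 5)/(-131) - 129/(-230)) = -(250 + 221)*(-5*5*(-8)/(-131) - 129/(-230)) = -471*(200*(-1/131) - 129*(-1/230)) = -471*(-200/131 + 129/230) = -471*(-29101)/30130 = -1*(-13706571/30130) = 13706571/30130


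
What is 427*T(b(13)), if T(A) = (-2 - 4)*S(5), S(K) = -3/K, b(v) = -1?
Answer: 7686/5 ≈ 1537.2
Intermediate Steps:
T(A) = 18/5 (T(A) = (-2 - 4)*(-3/5) = -(-18)/5 = -6*(-3/5) = 18/5)
427*T(b(13)) = 427*(18/5) = 7686/5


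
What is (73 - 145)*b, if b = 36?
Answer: -2592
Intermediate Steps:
(73 - 145)*b = (73 - 145)*36 = -72*36 = -2592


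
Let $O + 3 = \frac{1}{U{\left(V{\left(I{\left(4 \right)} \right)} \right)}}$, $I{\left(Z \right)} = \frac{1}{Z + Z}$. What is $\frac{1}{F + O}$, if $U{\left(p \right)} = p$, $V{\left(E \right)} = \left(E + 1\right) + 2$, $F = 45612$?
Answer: $\frac{25}{1140233} \approx 2.1925 \cdot 10^{-5}$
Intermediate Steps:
$I{\left(Z \right)} = \frac{1}{2 Z}$
$V{\left(E \right)} = 3 + E$ ($V{\left(E \right)} = \left(1 + E\right) + 2 = 3 + E$)
$O = - \frac{67}{25}$ ($O = -3 + \frac{1}{3 + \frac{1}{2 \cdot 4}} = -3 + \frac{1}{3 + \frac{1}{2} \cdot \frac{1}{4}} = -3 + \frac{1}{3 + \frac{1}{8}} = -3 + \frac{1}{\frac{25}{8}} = -3 + \frac{8}{25} = - \frac{67}{25} \approx -2.68$)
$\frac{1}{F + O} = \frac{1}{45612 - \frac{67}{25}} = \frac{1}{\frac{1140233}{25}} = \frac{25}{1140233}$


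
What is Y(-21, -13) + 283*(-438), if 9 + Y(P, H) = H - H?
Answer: -123963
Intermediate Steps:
Y(P, H) = -9 (Y(P, H) = -9 + (H - H) = -9 + 0 = -9)
Y(-21, -13) + 283*(-438) = -9 + 283*(-438) = -9 - 123954 = -123963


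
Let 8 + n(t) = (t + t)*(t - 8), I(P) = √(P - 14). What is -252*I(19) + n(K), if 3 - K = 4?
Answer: 10 - 252*√5 ≈ -553.49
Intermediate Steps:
K = -1 (K = 3 - 1*4 = 3 - 4 = -1)
I(P) = √(-14 + P)
n(t) = -8 + 2*t*(-8 + t) (n(t) = -8 + (t + t)*(t - 8) = -8 + (2*t)*(-8 + t) = -8 + 2*t*(-8 + t))
-252*I(19) + n(K) = -252*√(-14 + 19) + (-8 - 16*(-1) + 2*(-1)²) = -252*√5 + (-8 + 16 + 2*1) = -252*√5 + (-8 + 16 + 2) = -252*√5 + 10 = 10 - 252*√5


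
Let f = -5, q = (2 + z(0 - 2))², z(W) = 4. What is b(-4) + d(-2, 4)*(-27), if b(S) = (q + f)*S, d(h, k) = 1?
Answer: -151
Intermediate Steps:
q = 36 (q = (2 + 4)² = 6² = 36)
b(S) = 31*S (b(S) = (36 - 5)*S = 31*S)
b(-4) + d(-2, 4)*(-27) = 31*(-4) + 1*(-27) = -124 - 27 = -151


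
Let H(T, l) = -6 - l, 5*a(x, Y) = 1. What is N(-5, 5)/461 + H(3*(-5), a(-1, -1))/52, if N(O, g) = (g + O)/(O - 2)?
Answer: -31/260 ≈ -0.11923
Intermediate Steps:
a(x, Y) = 1/5 (a(x, Y) = (1/5)*1 = 1/5)
N(O, g) = (O + g)/(-2 + O)
N(-5, 5)/461 + H(3*(-5), a(-1, -1))/52 = ((-5 + 5)/(-2 - 5))/461 + (-6 - 1*1/5)/52 = (0/(-7))*(1/461) + (-6 - 1/5)*(1/52) = -1/7*0*(1/461) - 31/5*1/52 = 0*(1/461) - 31/260 = 0 - 31/260 = -31/260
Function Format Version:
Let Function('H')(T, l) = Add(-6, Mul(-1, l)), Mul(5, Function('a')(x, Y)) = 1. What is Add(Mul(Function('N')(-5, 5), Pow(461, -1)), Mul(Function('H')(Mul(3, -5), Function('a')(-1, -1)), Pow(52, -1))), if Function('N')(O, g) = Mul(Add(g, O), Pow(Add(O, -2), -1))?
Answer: Rational(-31, 260) ≈ -0.11923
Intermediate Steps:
Function('a')(x, Y) = Rational(1, 5) (Function('a')(x, Y) = Mul(Rational(1, 5), 1) = Rational(1, 5))
Function('N')(O, g) = Mul(Pow(Add(-2, O), -1), Add(O, g)) (Function('N')(O, g) = Mul(Add(O, g), Pow(Add(-2, O), -1)) = Mul(Pow(Add(-2, O), -1), Add(O, g)))
Add(Mul(Function('N')(-5, 5), Pow(461, -1)), Mul(Function('H')(Mul(3, -5), Function('a')(-1, -1)), Pow(52, -1))) = Add(Mul(Mul(Pow(Add(-2, -5), -1), Add(-5, 5)), Pow(461, -1)), Mul(Add(-6, Mul(-1, Rational(1, 5))), Pow(52, -1))) = Add(Mul(Mul(Pow(-7, -1), 0), Rational(1, 461)), Mul(Add(-6, Rational(-1, 5)), Rational(1, 52))) = Add(Mul(Mul(Rational(-1, 7), 0), Rational(1, 461)), Mul(Rational(-31, 5), Rational(1, 52))) = Add(Mul(0, Rational(1, 461)), Rational(-31, 260)) = Add(0, Rational(-31, 260)) = Rational(-31, 260)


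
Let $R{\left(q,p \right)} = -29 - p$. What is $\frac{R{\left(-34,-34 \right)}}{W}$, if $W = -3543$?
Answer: $- \frac{5}{3543} \approx -0.0014112$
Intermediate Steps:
$\frac{R{\left(-34,-34 \right)}}{W} = \frac{-29 - -34}{-3543} = \left(-29 + 34\right) \left(- \frac{1}{3543}\right) = 5 \left(- \frac{1}{3543}\right) = - \frac{5}{3543}$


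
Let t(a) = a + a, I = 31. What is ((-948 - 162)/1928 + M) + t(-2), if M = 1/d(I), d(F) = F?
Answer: -135777/29884 ≈ -4.5435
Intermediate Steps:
t(a) = 2*a
M = 1/31 ≈ 0.032258
((-948 - 162)/1928 + M) + t(-2) = ((-948 - 162)/1928 + 1/31) + 2*(-2) = (-1110*1/1928 + 1/31) - 4 = (-555/964 + 1/31) - 4 = -16241/29884 - 4 = -135777/29884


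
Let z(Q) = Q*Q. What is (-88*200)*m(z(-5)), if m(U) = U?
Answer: -440000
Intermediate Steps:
z(Q) = Q**2
(-88*200)*m(z(-5)) = -88*200*(-5)**2 = -17600*25 = -440000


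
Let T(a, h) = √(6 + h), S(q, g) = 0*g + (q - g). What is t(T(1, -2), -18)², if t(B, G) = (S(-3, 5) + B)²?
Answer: 1296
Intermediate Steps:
S(q, g) = q - g (S(q, g) = 0 + (q - g) = q - g)
t(B, G) = (-8 + B)² (t(B, G) = ((-3 - 1*5) + B)² = ((-3 - 5) + B)² = (-8 + B)²)
t(T(1, -2), -18)² = ((-8 + √(6 - 2))²)² = ((-8 + √4)²)² = ((-8 + 2)²)² = ((-6)²)² = 36² = 1296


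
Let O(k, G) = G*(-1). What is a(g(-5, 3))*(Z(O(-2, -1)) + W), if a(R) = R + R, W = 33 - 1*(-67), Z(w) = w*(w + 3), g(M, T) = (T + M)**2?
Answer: 832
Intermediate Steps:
O(k, G) = -G
g(M, T) = (M + T)**2
Z(w) = w*(3 + w)
W = 100 (W = 33 + 67 = 100)
a(R) = 2*R
a(g(-5, 3))*(Z(O(-2, -1)) + W) = (2*(-5 + 3)**2)*((-1*(-1))*(3 - 1*(-1)) + 100) = (2*(-2)**2)*(1*(3 + 1) + 100) = (2*4)*(1*4 + 100) = 8*(4 + 100) = 8*104 = 832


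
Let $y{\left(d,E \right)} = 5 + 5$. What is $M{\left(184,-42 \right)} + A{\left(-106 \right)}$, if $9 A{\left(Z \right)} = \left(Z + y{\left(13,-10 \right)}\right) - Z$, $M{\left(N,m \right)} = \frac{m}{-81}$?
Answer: $\frac{44}{27} \approx 1.6296$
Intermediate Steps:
$M{\left(N,m \right)} = - \frac{m}{81}$ ($M{\left(N,m \right)} = m \left(- \frac{1}{81}\right) = - \frac{m}{81}$)
$y{\left(d,E \right)} = 10$
$A{\left(Z \right)} = \frac{10}{9}$ ($A{\left(Z \right)} = \frac{\left(Z + 10\right) - Z}{9} = \frac{\left(10 + Z\right) - Z}{9} = \frac{1}{9} \cdot 10 = \frac{10}{9}$)
$M{\left(184,-42 \right)} + A{\left(-106 \right)} = \left(- \frac{1}{81}\right) \left(-42\right) + \frac{10}{9} = \frac{14}{27} + \frac{10}{9} = \frac{44}{27}$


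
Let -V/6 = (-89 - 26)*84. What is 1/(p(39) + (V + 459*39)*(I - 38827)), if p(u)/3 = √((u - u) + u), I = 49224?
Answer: 87636313/69121110206105682 - √39/207363330618317046 ≈ 1.2679e-9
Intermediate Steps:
p(u) = 3*√u (p(u) = 3*√((u - u) + u) = 3*√(0 + u) = 3*√u)
V = 57960 (V = -6*(-89 - 26)*84 = -(-690)*84 = -6*(-9660) = 57960)
1/(p(39) + (V + 459*39)*(I - 38827)) = 1/(3*√39 + (57960 + 459*39)*(49224 - 38827)) = 1/(3*√39 + (57960 + 17901)*10397) = 1/(3*√39 + 75861*10397) = 1/(3*√39 + 788726817) = 1/(788726817 + 3*√39)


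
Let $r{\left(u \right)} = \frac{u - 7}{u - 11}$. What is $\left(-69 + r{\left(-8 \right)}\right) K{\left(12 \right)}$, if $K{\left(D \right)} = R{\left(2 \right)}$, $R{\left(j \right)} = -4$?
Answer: $\frac{5184}{19} \approx 272.84$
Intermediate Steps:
$r{\left(u \right)} = \frac{-7 + u}{-11 + u}$
$K{\left(D \right)} = -4$
$\left(-69 + r{\left(-8 \right)}\right) K{\left(12 \right)} = \left(-69 + \frac{-7 - 8}{-11 - 8}\right) \left(-4\right) = \left(-69 + \frac{1}{-19} \left(-15\right)\right) \left(-4\right) = \left(-69 - - \frac{15}{19}\right) \left(-4\right) = \left(-69 + \frac{15}{19}\right) \left(-4\right) = \left(- \frac{1296}{19}\right) \left(-4\right) = \frac{5184}{19}$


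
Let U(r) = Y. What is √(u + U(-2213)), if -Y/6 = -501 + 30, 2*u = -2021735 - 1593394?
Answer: 3*I*√802106/2 ≈ 1343.4*I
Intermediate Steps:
u = -3615129/2 (u = (-2021735 - 1593394)/2 = (½)*(-3615129) = -3615129/2 ≈ -1.8076e+6)
Y = 2826 (Y = -6*(-501 + 30) = -6*(-471) = 2826)
U(r) = 2826
√(u + U(-2213)) = √(-3615129/2 + 2826) = √(-3609477/2) = 3*I*√802106/2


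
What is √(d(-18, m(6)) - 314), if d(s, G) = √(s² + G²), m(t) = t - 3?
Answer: √(-314 + 3*√37) ≈ 17.197*I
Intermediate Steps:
m(t) = -3 + t
d(s, G) = √(G² + s²)
√(d(-18, m(6)) - 314) = √(√((-3 + 6)² + (-18)²) - 314) = √(√(3² + 324) - 314) = √(√(9 + 324) - 314) = √(√333 - 314) = √(3*√37 - 314) = √(-314 + 3*√37)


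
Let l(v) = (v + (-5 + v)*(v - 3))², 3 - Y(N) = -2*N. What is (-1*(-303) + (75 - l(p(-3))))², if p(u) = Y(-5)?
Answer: 153536881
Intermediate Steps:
Y(N) = 3 + 2*N (Y(N) = 3 - (-2)*N = 3 + 2*N)
p(u) = -7 (p(u) = 3 + 2*(-5) = 3 - 10 = -7)
l(v) = (v + (-5 + v)*(-3 + v))²
(-1*(-303) + (75 - l(p(-3))))² = (-1*(-303) + (75 - (15 + (-7)² - 7*(-7))²))² = (303 + (75 - (15 + 49 + 49)²))² = (303 + (75 - 1*113²))² = (303 + (75 - 1*12769))² = (303 + (75 - 12769))² = (303 - 12694)² = (-12391)² = 153536881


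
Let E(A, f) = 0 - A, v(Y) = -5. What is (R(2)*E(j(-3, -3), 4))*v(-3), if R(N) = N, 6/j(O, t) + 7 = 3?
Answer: -15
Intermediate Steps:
j(O, t) = -3/2 (j(O, t) = 6/(-7 + 3) = 6/(-4) = 6*(-1/4) = -3/2)
E(A, f) = -A
(R(2)*E(j(-3, -3), 4))*v(-3) = (2*(-1*(-3/2)))*(-5) = (2*(3/2))*(-5) = 3*(-5) = -15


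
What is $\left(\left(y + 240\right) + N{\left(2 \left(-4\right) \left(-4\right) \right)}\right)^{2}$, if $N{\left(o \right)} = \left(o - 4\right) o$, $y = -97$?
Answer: $1079521$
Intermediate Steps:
$N{\left(o \right)} = o \left(-4 + o\right)$ ($N{\left(o \right)} = \left(-4 + o\right) o = o \left(-4 + o\right)$)
$\left(\left(y + 240\right) + N{\left(2 \left(-4\right) \left(-4\right) \right)}\right)^{2} = \left(\left(-97 + 240\right) + 2 \left(-4\right) \left(-4\right) \left(-4 + 2 \left(-4\right) \left(-4\right)\right)\right)^{2} = \left(143 + \left(-8\right) \left(-4\right) \left(-4 - -32\right)\right)^{2} = \left(143 + 32 \left(-4 + 32\right)\right)^{2} = \left(143 + 32 \cdot 28\right)^{2} = \left(143 + 896\right)^{2} = 1039^{2} = 1079521$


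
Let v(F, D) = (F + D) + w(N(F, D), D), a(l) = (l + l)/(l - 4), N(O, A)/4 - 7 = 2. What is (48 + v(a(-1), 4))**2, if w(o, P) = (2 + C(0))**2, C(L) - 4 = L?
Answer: 195364/25 ≈ 7814.6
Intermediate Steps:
C(L) = 4 + L
N(O, A) = 36 (N(O, A) = 28 + 4*2 = 28 + 8 = 36)
a(l) = 2*l/(-4 + l) (a(l) = (2*l)/(-4 + l) = 2*l/(-4 + l))
w(o, P) = 36 (w(o, P) = (2 + (4 + 0))**2 = (2 + 4)**2 = 6**2 = 36)
v(F, D) = 36 + D + F (v(F, D) = (F + D) + 36 = (D + F) + 36 = 36 + D + F)
(48 + v(a(-1), 4))**2 = (48 + (36 + 4 + 2*(-1)/(-4 - 1)))**2 = (48 + (36 + 4 + 2*(-1)/(-5)))**2 = (48 + (36 + 4 + 2*(-1)*(-1/5)))**2 = (48 + (36 + 4 + 2/5))**2 = (48 + 202/5)**2 = (442/5)**2 = 195364/25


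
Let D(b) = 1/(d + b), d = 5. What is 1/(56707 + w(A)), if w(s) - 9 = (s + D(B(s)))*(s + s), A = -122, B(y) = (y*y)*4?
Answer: 59541/5149343600 ≈ 1.1563e-5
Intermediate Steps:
B(y) = 4*y² (B(y) = y²*4 = 4*y²)
D(b) = 1/(5 + b)
w(s) = 9 + 2*s*(s + 1/(5 + 4*s²)) (w(s) = 9 + (s + 1/(5 + 4*s²))*(s + s) = 9 + (s + 1/(5 + 4*s²))*(2*s) = 9 + 2*s*(s + 1/(5 + 4*s²)))
1/(56707 + w(A)) = 1/(56707 + (45 + 2*(-122) + 8*(-122)⁴ + 46*(-122)²)/(5 + 4*(-122)²)) = 1/(56707 + (45 - 244 + 8*221533456 + 46*14884)/(5 + 4*14884)) = 1/(56707 + (45 - 244 + 1772267648 + 684664)/(5 + 59536)) = 1/(56707 + 1772952113/59541) = 1/(5149343600/59541) = 59541/5149343600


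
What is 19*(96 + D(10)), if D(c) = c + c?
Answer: 2204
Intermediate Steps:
D(c) = 2*c
19*(96 + D(10)) = 19*(96 + 2*10) = 19*(96 + 20) = 19*116 = 2204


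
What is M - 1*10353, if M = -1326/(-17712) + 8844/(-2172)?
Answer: -5533867759/534312 ≈ -10357.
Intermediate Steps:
M = -2135623/534312 (M = -1326*(-1/17712) + 8844*(-1/2172) = 221/2952 - 737/181 = -2135623/534312 ≈ -3.9970)
M - 1*10353 = -2135623/534312 - 1*10353 = -2135623/534312 - 10353 = -5533867759/534312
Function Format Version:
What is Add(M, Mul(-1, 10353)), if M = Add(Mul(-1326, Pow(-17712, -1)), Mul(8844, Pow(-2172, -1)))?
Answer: Rational(-5533867759, 534312) ≈ -10357.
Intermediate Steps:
M = Rational(-2135623, 534312) (M = Add(Mul(-1326, Rational(-1, 17712)), Mul(8844, Rational(-1, 2172))) = Add(Rational(221, 2952), Rational(-737, 181)) = Rational(-2135623, 534312) ≈ -3.9970)
Add(M, Mul(-1, 10353)) = Add(Rational(-2135623, 534312), Mul(-1, 10353)) = Add(Rational(-2135623, 534312), -10353) = Rational(-5533867759, 534312)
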